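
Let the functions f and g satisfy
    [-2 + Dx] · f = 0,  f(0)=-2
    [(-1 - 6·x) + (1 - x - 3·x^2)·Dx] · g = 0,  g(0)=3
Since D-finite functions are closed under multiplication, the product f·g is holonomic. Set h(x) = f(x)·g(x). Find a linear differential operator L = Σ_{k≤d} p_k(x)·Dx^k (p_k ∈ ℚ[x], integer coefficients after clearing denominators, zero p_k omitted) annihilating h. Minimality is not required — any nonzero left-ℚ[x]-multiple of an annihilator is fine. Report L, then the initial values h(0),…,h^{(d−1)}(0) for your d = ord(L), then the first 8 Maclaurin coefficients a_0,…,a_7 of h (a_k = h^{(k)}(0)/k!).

L = (3 + 4·x - 6·x^2) + (-1 + x + 3·x^2)·Dx  (order 1).
h: a_k = -6, -18, -48, -110, -258, -2948/5, -20462/15, -109658/35, …
ICs: h(0) = -6.

f: a_k = -2, -4, -4, -8/3, -4/3, -8/15, -8/45, -16/315, …
g: a_k = 3, 3, 12, 21, 57, 120, 291, 651, …
Sym-product of L_f,L_g gives L₀ (≤ ord 1).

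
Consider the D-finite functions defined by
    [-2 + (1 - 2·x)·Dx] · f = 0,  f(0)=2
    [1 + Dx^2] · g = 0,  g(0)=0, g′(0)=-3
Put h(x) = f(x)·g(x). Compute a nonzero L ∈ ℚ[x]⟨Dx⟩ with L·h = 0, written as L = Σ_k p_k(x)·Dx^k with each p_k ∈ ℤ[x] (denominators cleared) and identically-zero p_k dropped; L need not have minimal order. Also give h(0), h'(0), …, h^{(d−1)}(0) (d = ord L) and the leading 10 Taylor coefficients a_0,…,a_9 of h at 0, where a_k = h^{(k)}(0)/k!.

L = (-1 + 2·x) + 4·Dx + (-1 + 2·x)·Dx^2  (order 2).
h: a_k = 0, -6, -12, -23, -46, -1841/20, -1841/10, -309287/840, -309287/420, -12724951/8640, …
ICs: h(0) = 0, h′(0) = -6.

f: a_k = 2, 4, 8, 16, 32, 64, 128, 256, 512, 1024, …
g: a_k = 0, -3, 0, 1/2, 0, -1/40, 0, 1/1680, 0, -1/120960, …
Sym-product of L_f,L_g gives L₀ (≤ ord 2).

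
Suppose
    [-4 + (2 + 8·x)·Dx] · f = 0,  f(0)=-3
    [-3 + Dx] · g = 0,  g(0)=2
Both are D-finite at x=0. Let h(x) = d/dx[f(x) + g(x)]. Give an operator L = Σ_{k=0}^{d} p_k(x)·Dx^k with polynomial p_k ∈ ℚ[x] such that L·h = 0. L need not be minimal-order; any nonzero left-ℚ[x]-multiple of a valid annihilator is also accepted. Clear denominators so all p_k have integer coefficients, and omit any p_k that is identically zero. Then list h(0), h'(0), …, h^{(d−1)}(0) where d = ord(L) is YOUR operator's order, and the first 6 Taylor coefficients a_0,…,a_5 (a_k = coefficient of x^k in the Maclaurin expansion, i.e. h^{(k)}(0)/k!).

L = (-54 - 72·x) + (3 - 72·x - 144·x^2)·Dx + (5 + 32·x + 48·x^2)·Dx^2  (order 2).
h: a_k = 0, 30, -9, 147, -1599/4, 30483/20, …
ICs: h(0) = 0, h′(0) = 30.

f: a_k = -3, -6, 6, -12, 30, -84, …
g: a_k = 2, 6, 9, 9, 27/4, 81/20, …
Weyl lclm of L_f,L_g ⇒ L₀ (ord ≤ 2).
Differentiate: ansatz ord ≤ ord L₀ ⇒ L.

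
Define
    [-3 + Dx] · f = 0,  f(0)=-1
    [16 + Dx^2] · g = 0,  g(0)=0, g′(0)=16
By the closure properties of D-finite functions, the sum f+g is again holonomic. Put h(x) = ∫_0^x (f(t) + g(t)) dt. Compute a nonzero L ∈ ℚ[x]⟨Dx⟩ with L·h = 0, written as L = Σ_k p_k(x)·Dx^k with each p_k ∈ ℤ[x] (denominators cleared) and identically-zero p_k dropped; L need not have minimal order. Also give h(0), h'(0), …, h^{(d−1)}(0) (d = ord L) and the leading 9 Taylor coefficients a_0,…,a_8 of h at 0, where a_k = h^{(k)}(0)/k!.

L = -48·Dx + 16·Dx^2 - 3·Dx^3 + Dx^4  (order 4).
h: a_k = 0, -1, 13/2, -3/2, -283/24, -27/40, 3853/720, -81/560, -67723/40320, …
ICs: h(0) = 0, h′(0) = -1, h′′(0) = 13, h′′′(0) = -9.

f: a_k = -1, -3, -9/2, -9/2, -27/8, -81/40, -81/80, -243/560, -729/4480, …
g: a_k = 0, 16, 0, -128/3, 0, 512/15, 0, -4096/315, 0, …
f+g: L₀ = lclm(L_f,L_g), ord ≤ 1+2.
∫: right-multiply L₀ by Dx.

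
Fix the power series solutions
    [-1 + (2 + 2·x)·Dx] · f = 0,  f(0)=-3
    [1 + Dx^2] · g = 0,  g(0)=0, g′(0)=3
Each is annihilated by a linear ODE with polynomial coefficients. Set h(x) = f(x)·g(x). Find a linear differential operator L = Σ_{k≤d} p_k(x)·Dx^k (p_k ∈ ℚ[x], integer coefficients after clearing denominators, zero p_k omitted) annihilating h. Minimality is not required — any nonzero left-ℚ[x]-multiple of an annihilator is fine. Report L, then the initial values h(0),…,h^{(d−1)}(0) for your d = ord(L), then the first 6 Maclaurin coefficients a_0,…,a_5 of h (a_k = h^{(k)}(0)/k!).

L = (7 + 8·x + 4·x^2) + (-4 - 4·x)·Dx + (4 + 8·x + 4·x^2)·Dx^2  (order 2).
h: a_k = 0, -9, -9/2, 21/8, 3/16, 57/640, …
ICs: h(0) = 0, h′(0) = -9.

f: a_k = -3, -3/2, 3/8, -3/16, 15/128, -21/256, …
g: a_k = 0, 3, 0, -1/2, 0, 1/40, …
Sym-product of L_f,L_g gives L₀ (≤ ord 2).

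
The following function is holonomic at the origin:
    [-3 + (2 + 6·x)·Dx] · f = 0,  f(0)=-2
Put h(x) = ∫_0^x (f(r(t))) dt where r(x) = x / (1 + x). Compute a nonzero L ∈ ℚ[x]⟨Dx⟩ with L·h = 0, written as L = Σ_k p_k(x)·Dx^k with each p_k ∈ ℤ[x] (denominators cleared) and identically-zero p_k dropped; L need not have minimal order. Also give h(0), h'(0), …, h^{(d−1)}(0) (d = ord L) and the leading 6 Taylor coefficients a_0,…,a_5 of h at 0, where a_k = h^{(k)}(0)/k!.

L = -3·Dx + (2 + 10·x + 8·x^2)·Dx^2  (order 2).
h: a_k = 0, -2, -3/2, 7/4, -87/32, 1677/320, …
ICs: h(0) = 0, h′(0) = -2.

f: a_k = -2, -3, 9/4, -27/8, 405/64, -1701/128, …
Change of var in L_f (x↦r) gives L₀.
h=∫₀ˣh₀: take L = L₀·Dx.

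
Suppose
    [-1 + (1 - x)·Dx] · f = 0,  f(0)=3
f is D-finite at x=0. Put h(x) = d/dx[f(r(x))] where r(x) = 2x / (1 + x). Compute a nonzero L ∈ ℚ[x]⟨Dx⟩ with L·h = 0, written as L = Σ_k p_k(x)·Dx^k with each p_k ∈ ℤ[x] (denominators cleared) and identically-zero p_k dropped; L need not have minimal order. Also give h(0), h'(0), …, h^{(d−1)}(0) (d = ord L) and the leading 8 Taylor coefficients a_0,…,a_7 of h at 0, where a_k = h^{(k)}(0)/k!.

L = 2 + (-1 + x)·Dx  (order 1).
h: a_k = 6, 12, 18, 24, 30, 36, 42, 48, …
ICs: h(0) = 6.

f: a_k = 3, 3, 3, 3, 3, 3, 3, 3, …
L₀ from L_f via x↦r, Dx↦r'^{-1}Dx.
Derive L from L₀ (diff closure).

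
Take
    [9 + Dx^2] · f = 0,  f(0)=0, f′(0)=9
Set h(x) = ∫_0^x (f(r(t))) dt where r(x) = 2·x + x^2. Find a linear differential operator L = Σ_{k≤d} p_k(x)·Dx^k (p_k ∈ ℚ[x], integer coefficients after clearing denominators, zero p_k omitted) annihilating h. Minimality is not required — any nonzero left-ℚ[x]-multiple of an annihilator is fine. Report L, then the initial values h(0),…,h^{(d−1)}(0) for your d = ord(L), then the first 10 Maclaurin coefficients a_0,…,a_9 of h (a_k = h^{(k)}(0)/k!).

L = (36 + 108·x + 108·x^2 + 36·x^3)·Dx - Dx^2 + (1 + x)·Dx^3  (order 3).
h: a_k = 0, 0, 9, 3, -27, -162/5, 189/10, 135/2, 5589/140, -189/5, …
ICs: h(0) = 0, h′(0) = 0, h′′(0) = 18.

f: a_k = 0, 9, 0, -27/2, 0, 243/40, 0, -729/560, 0, 729/4480, …
h₀=f(r): pull back L_f along r ⇒ L₀.
∫: right-multiply L₀ by Dx.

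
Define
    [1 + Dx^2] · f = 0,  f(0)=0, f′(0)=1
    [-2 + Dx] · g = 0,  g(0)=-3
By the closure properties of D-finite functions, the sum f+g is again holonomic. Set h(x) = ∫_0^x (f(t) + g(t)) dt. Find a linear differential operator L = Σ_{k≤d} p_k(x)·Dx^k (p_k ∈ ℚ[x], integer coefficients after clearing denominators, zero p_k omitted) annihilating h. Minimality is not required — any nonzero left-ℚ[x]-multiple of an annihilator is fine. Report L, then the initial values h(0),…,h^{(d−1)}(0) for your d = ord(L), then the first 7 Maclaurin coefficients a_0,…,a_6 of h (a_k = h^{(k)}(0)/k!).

f: a_k = 0, 1, 0, -1/6, 0, 1/120, 0, …
g: a_k = -3, -6, -6, -4, -2, -4/5, -4/15, …
Sum ⇒ L₀ = lclm(L_f,L_g) in ℚ(x)⟨Dx⟩.
∫: right-multiply L₀ by Dx.
L = -2·Dx + Dx^2 - 2·Dx^3 + Dx^4  (order 4).
h: a_k = 0, -3, -5/2, -2, -25/24, -2/5, -19/144, …
ICs: h(0) = 0, h′(0) = -3, h′′(0) = -5, h′′′(0) = -12.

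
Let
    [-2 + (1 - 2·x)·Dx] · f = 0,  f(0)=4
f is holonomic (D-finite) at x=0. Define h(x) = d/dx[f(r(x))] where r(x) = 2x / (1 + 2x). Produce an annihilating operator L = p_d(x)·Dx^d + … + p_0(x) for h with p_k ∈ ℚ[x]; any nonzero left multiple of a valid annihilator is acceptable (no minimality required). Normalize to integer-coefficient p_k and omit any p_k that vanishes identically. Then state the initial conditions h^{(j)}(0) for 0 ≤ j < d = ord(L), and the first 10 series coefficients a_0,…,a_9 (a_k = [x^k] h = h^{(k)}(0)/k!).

f: a_k = 4, 8, 16, 32, 64, 128, 256, 512, 1024, 2048, …
Change of var in L_f (x↦r) gives L₀.
Derive L from L₀ (diff closure).
L = 4 + (-1 + 2·x)·Dx  (order 1).
h: a_k = 16, 64, 192, 512, 1280, 3072, 7168, 16384, 36864, 81920, …
ICs: h(0) = 16.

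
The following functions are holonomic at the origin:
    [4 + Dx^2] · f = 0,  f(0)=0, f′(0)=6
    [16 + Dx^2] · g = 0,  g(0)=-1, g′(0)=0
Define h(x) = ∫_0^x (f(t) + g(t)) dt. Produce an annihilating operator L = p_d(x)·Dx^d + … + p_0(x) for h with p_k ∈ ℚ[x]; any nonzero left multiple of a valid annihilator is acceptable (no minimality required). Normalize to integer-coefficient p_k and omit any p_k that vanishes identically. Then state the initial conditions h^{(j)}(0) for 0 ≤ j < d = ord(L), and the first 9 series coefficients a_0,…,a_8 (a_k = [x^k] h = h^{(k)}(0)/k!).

L = 64·Dx + 20·Dx^3 + Dx^5  (order 5).
h: a_k = 0, -1, 3, 8/3, -1, -32/15, 2/15, 256/315, -1/105, …
ICs: h(0) = 0, h′(0) = -1, h′′(0) = 6, h′′′(0) = 16, h′′′′(0) = -24.

f: a_k = 0, 6, 0, -4, 0, 4/5, 0, -8/105, 0, …
g: a_k = -1, 0, 8, 0, -32/3, 0, 256/45, 0, -512/315, …
h₀=f+g: left-lcm gives L₀, ord ≤ 4.
h=∫h₀ ⇒ L = L₀·Dx.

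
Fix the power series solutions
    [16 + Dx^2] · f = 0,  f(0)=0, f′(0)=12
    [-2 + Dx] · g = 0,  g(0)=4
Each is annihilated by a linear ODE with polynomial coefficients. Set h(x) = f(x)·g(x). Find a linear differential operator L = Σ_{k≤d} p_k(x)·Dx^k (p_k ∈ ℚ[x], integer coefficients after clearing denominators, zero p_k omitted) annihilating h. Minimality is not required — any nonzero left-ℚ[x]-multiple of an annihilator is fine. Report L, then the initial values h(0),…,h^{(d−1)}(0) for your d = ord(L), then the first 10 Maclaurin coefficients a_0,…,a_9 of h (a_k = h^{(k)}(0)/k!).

f: a_k = 0, 12, 0, -32, 0, 128/5, 0, -1024/105, 0, 2048/945, …
g: a_k = 4, 8, 8, 16/3, 8/3, 16/15, 16/45, 32/315, 8/315, 16/2835, …
L₀ := L_f ⊗_s L_g (sym. prod.), ord ≤ 2.
L = 20 - 4·Dx + Dx^2  (order 2).
h: a_k = 0, 48, 96, -32, -192, -608/5, 704/15, 8896/105, 128/5, -11488/945, …
ICs: h(0) = 0, h′(0) = 48.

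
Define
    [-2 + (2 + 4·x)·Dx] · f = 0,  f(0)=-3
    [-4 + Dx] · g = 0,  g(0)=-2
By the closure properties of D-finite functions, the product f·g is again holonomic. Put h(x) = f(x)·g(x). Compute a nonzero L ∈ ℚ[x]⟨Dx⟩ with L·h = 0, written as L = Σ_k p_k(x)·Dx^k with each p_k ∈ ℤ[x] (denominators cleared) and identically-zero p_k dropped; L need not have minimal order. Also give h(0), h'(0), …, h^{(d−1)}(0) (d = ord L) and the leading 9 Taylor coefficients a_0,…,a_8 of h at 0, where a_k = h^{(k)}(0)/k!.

f: a_k = -3, -3, 3/2, -3/2, 15/8, -21/8, 63/16, -99/16, 1287/128, …
g: a_k = -2, -8, -16, -64/3, -64/3, -256/15, -512/45, -2048/315, -1024/315, …
h₀=f·g: eliminate ⇒ L₀, order ≤ 1·1.
L = (-5 - 8·x) + (1 + 2·x)·Dx  (order 1).
h: a_k = 6, 30, 69, 103, 449/4, 1949/20, 1643/24, 36047/840, 135617/6720, …
ICs: h(0) = 6.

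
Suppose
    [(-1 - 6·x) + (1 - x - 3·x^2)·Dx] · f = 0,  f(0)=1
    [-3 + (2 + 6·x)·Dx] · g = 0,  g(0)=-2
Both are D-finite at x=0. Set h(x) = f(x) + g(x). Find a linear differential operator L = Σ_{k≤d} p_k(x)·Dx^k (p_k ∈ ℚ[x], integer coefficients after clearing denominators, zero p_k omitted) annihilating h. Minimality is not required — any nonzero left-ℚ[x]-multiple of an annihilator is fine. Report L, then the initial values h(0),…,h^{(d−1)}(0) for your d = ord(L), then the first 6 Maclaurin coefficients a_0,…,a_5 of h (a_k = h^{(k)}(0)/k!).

f: a_k = 1, 1, 4, 7, 19, 40, …
g: a_k = -2, -3, 9/4, -27/8, 405/64, -1701/128, …
L₀ := lclm(L_f,L_g); ord L₀ ≤ 1+1.
L = (-57 - 297·x - 567·x^2 - 810·x^3) + (41 + 246·x + 891·x^2 + 1998·x^3 + 2025·x^4)·Dx + (2 - 38·x - 186·x^2 + 54·x^3 + 918·x^4 + 810·x^5)·Dx^2  (order 2).
h: a_k = -1, -2, 25/4, 29/8, 1621/64, 3419/128, …
ICs: h(0) = -1, h′(0) = -2.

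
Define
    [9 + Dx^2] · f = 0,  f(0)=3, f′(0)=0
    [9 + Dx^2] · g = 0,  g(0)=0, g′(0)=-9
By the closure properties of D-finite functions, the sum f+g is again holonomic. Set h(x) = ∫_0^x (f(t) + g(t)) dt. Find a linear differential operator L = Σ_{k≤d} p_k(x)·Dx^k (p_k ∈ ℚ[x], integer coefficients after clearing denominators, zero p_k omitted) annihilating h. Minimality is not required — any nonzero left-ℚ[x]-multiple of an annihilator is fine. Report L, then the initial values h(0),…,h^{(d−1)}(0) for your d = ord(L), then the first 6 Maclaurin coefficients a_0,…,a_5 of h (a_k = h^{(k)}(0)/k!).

f: a_k = 3, 0, -27/2, 0, 81/8, 0, …
g: a_k = 0, -9, 0, 27/2, 0, -243/40, …
h₀=f+g: left-lcm gives L₀, ord ≤ 4.
h=∫h₀ ⇒ L = L₀·Dx.
L = 9·Dx + Dx^3  (order 3).
h: a_k = 0, 3, -9/2, -9/2, 27/8, 81/40, …
ICs: h(0) = 0, h′(0) = 3, h′′(0) = -9.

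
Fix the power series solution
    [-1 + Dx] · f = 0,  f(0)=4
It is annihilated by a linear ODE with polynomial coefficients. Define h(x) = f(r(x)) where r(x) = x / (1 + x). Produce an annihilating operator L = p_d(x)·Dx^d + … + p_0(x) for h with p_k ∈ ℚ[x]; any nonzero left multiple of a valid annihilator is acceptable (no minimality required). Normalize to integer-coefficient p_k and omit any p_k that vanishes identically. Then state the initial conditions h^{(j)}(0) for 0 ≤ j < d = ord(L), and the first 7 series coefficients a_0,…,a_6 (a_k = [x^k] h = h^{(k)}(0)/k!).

f: a_k = 4, 4, 2, 2/3, 1/6, 1/30, 1/180, …
Change of var in L_f (x↦r) gives L₀.
L = -1 + (1 + 2·x + x^2)·Dx  (order 1).
h: a_k = 4, 4, -2, 2/3, 1/6, -19/30, 151/180, …
ICs: h(0) = 4.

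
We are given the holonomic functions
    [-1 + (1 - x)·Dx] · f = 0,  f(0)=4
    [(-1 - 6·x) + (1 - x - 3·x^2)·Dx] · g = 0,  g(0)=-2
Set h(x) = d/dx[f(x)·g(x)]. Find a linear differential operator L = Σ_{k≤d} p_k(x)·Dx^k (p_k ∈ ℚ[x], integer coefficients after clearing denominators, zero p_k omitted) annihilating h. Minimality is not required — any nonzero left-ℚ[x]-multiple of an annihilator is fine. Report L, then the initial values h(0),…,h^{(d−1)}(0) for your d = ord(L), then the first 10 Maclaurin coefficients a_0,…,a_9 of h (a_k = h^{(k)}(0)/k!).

f: a_k = 4, 4, 4, 4, 4, 4, 4, 4, 4, 4, …
g: a_k = -2, -2, -8, -14, -38, -80, -194, -434, -1016, -2318, …
Product ⇒ symmetric product L₀, ord ≤ 1.
Derive L from L₀ (diff closure).
L = (12 + 6·x - 12·x^2 - 96·x^3 + 108·x^4) + (-2 + 21·x^2 - 16·x^3 - 30·x^4 + 27·x^5)·Dx  (order 1).
h: a_k = -16, -96, -312, -1024, -2880, -8112, -21616, -57216, -147816, -378880, …
ICs: h(0) = -16.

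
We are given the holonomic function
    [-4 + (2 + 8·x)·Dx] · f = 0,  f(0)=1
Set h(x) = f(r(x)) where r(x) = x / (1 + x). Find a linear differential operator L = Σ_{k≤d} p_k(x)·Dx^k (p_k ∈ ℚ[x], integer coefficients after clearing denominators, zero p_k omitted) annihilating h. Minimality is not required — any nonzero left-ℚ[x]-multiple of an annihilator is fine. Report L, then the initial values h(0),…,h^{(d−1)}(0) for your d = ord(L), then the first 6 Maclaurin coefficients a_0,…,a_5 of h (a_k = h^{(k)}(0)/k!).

f: a_k = 1, 2, -2, 4, -10, 28, …
Substitute x→r, Dx→(1/r')Dx; clear ⇒ L₀.
L = -2 + (1 + 6·x + 5·x^2)·Dx  (order 1).
h: a_k = 1, 2, -4, 10, -30, 102, …
ICs: h(0) = 1.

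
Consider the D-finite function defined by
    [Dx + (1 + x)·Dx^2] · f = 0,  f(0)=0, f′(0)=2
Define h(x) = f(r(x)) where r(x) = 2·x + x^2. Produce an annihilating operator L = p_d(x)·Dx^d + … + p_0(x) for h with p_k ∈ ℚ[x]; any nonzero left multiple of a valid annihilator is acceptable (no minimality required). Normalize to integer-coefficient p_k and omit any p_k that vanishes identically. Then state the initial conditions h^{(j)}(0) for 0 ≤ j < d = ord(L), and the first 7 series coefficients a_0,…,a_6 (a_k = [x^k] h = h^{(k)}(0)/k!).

f: a_k = 0, 2, -1, 2/3, -1/2, 2/5, -1/3, …
Substitute x→r, Dx→(1/r')Dx; clear ⇒ L₀.
L = Dx + (1 + x)·Dx^2  (order 2).
h: a_k = 0, 4, -2, 4/3, -1, 4/5, -2/3, …
ICs: h(0) = 0, h′(0) = 4.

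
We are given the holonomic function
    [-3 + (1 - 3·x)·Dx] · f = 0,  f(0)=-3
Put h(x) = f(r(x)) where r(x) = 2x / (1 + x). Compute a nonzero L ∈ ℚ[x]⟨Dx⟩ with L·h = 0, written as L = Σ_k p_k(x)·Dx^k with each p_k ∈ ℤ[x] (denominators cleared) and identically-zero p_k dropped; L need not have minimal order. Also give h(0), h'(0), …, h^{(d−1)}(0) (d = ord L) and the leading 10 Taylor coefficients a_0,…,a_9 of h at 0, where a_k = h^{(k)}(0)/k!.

f: a_k = -3, -9, -27, -81, -243, -729, -2187, -6561, -19683, -59049, …
f∘r: x↦r, Dx↦Dx/r' in L_f ⇒ L₀.
L = 6 + (-1 + 4·x + 5·x^2)·Dx  (order 1).
h: a_k = -3, -18, -90, -450, -2250, -11250, -56250, -281250, -1406250, -7031250, …
ICs: h(0) = -3.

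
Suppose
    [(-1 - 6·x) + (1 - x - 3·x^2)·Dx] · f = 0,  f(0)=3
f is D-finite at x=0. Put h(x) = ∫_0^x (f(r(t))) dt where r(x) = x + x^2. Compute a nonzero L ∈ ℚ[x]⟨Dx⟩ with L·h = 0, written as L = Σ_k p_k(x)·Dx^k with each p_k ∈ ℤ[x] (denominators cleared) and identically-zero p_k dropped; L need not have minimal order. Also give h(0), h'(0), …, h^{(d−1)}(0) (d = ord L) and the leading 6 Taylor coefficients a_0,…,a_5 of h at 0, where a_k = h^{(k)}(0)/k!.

f: a_k = 3, 3, 12, 21, 57, 120, …
h₀=f(r): pull back L_f along r ⇒ L₀.
h=∫₀ˣh₀: take L = L₀·Dx.
L = (1 + 8·x + 18·x^2 + 12·x^3)·Dx + (-1 + x + 4·x^2 + 6·x^3 + 3·x^4)·Dx^2  (order 2).
h: a_k = 0, 3, 3/2, 5, 45/4, 132/5, …
ICs: h(0) = 0, h′(0) = 3.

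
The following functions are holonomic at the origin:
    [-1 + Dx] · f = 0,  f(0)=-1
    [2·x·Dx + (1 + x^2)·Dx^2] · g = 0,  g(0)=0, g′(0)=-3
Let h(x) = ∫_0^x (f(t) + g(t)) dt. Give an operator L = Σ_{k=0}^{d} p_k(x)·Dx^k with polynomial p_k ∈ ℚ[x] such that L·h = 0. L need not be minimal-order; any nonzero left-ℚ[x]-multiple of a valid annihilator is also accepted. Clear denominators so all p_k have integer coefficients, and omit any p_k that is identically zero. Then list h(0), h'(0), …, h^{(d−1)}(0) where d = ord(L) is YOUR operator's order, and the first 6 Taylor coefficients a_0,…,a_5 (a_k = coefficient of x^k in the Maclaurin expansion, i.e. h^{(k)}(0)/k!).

L = (2 - 4·x - 2·x^2)·Dx^2 + (-3 + 3·x + x^2 - x^3)·Dx^3 + (1 + x + x^2 + x^3)·Dx^4  (order 4).
h: a_k = 0, -1, -2, -1/6, 5/24, -1/120, …
ICs: h(0) = 0, h′(0) = -1, h′′(0) = -4, h′′′(0) = -1.

f: a_k = -1, -1, -1/2, -1/6, -1/24, -1/120, …
g: a_k = 0, -3, 0, 1, 0, -3/5, …
f+g: L₀ = lclm(L_f,L_g), ord ≤ 1+2.
Integrate: L := L₀·Dx.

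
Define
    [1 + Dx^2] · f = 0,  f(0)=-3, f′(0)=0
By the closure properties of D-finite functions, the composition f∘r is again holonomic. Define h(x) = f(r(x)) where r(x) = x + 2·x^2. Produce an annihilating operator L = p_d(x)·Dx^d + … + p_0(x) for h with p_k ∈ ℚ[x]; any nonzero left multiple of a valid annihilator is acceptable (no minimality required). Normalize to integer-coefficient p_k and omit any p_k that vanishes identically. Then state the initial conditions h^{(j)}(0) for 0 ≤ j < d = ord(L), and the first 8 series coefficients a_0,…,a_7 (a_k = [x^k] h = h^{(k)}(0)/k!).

f: a_k = -3, 0, 3/2, 0, -1/8, 0, 1/240, 0, …
Change of var in L_f (x↦r) gives L₀.
L = (1 + 12·x + 48·x^2 + 64·x^3) - 4·Dx + (1 + 4·x)·Dx^2  (order 2).
h: a_k = -3, 0, 3/2, 6, 47/8, -1, -719/240, -79/20, …
ICs: h(0) = -3, h′(0) = 0.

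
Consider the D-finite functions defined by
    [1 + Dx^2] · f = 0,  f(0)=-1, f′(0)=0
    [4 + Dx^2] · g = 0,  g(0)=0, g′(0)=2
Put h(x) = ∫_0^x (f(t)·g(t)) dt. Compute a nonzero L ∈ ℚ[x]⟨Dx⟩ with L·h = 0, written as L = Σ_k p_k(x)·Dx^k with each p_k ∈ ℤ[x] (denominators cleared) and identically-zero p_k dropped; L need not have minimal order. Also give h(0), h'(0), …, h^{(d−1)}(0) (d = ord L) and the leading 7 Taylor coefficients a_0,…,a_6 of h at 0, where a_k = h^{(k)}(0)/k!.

L = 9·Dx + 10·Dx^3 + Dx^5  (order 5).
h: a_k = 0, 0, -1, 0, 7/12, 0, -61/360, …
ICs: h(0) = 0, h′(0) = 0, h′′(0) = -2, h′′′(0) = 0, h′′′′(0) = 14.

f: a_k = -1, 0, 1/2, 0, -1/24, 0, 1/720, …
g: a_k = 0, 2, 0, -4/3, 0, 4/15, 0, …
Product ⇒ symmetric product L₀, ord ≤ 4.
h=∫h₀ ⇒ L = L₀·Dx.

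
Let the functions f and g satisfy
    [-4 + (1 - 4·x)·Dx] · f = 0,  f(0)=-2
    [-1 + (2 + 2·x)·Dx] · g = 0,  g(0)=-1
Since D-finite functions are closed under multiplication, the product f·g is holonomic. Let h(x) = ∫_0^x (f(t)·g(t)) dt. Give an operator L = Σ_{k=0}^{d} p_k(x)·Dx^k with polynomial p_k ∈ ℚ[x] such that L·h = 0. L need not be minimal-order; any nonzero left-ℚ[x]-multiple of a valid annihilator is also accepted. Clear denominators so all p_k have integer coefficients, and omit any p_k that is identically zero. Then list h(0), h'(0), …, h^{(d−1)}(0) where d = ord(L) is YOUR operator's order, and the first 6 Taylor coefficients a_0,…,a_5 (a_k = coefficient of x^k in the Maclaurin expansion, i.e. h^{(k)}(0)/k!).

f: a_k = -2, -8, -32, -128, -512, -2048, …
g: a_k = -1, -1/2, 1/8, -1/16, 5/128, -7/256, …
Sym-product of L_f,L_g gives L₀ (≤ ord 1).
Integrate: L := L₀·Dx.
L = (9 + 4·x)·Dx + (-2 + 6·x + 8·x^2)·Dx^2  (order 2).
h: a_k = 0, 2, 9/2, 143/12, 1145/32, 7327/64, …
ICs: h(0) = 0, h′(0) = 2.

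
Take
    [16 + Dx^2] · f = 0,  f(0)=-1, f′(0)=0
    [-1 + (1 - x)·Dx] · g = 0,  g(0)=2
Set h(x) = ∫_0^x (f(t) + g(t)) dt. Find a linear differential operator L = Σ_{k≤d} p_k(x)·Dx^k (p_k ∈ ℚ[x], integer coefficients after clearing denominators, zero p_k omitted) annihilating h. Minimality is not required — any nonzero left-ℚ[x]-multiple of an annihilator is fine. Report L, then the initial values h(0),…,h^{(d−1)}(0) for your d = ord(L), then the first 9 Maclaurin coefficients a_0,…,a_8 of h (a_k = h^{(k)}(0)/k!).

L = (-176 + 256·x - 128·x^2)·Dx + (144 - 400·x + 384·x^2 - 128·x^3)·Dx^2 + (-11 + 16·x - 8·x^2)·Dx^3 + (9 - 25·x + 24·x^2 - 8·x^3)·Dx^4  (order 4).
h: a_k = 0, 1, 1, 10/3, 1/2, -26/15, 1/3, 346/315, 1/4, …
ICs: h(0) = 0, h′(0) = 1, h′′(0) = 2, h′′′(0) = 20.

f: a_k = -1, 0, 8, 0, -32/3, 0, 256/45, 0, -512/315, …
g: a_k = 2, 2, 2, 2, 2, 2, 2, 2, 2, …
h₀=f+g: left-lcm gives L₀, ord ≤ 3.
h=∫₀ˣh₀: take L = L₀·Dx.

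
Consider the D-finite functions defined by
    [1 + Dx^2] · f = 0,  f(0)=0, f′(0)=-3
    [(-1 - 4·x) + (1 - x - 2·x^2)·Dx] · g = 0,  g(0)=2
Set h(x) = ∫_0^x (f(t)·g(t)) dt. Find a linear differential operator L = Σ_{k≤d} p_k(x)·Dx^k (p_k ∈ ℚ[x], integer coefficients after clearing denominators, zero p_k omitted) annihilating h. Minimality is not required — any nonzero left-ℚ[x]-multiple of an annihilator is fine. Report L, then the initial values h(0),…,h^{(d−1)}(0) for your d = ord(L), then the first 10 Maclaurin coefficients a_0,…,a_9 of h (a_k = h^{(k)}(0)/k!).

f: a_k = 0, -3, 0, 1/2, 0, -1/40, 0, 1/1680, 0, -1/120960, …
g: a_k = 2, 2, 6, 10, 22, 42, 86, 170, 342, 682, …
Product ⇒ symmetric product L₀, ord ≤ 2.
h=∫h₀ ⇒ L = L₀·Dx.
L = (3 + x + 2·x^2)·Dx + (2 + 8·x)·Dx^2 + (-1 + x + 2·x^2)·Dx^3  (order 3).
h: a_k = 0, 0, -3, -2, -17/4, -29/5, -1261/120, -2421/140, -41521/1344, -410969/7560, …
ICs: h(0) = 0, h′(0) = 0, h′′(0) = -6.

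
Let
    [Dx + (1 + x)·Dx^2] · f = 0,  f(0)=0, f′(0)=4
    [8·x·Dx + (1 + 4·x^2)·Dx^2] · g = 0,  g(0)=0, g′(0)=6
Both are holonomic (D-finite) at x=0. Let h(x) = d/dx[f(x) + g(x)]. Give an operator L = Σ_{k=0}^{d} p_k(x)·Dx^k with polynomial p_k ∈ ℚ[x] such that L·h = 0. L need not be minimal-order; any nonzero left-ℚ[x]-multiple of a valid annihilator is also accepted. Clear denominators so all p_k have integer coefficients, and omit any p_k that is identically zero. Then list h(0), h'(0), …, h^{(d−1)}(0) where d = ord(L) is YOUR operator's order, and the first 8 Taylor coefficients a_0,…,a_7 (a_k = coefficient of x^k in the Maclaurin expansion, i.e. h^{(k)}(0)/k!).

f: a_k = 0, 4, -2, 4/3, -1, 4/5, -2/3, 4/7, …
g: a_k = 0, 6, 0, -8, 0, 96/5, 0, -384/7, …
Weyl lclm of L_f,L_g ⇒ L₀ (ord ≤ 4).
h₀' ⇒ L via d/dx closure of L₀.
L = (-8 - 24·x + 96·x^2 + 32·x^3) + (-10 - 16·x + 72·x^2 + 192·x^3 + 64·x^4)·Dx + (-1 + 7·x + 8·x^2 + 32·x^3 + 48·x^4 + 16·x^5)·Dx^2  (order 2).
h: a_k = 10, -4, -20, -4, 100, -4, -380, -4, …
ICs: h(0) = 10, h′(0) = -4.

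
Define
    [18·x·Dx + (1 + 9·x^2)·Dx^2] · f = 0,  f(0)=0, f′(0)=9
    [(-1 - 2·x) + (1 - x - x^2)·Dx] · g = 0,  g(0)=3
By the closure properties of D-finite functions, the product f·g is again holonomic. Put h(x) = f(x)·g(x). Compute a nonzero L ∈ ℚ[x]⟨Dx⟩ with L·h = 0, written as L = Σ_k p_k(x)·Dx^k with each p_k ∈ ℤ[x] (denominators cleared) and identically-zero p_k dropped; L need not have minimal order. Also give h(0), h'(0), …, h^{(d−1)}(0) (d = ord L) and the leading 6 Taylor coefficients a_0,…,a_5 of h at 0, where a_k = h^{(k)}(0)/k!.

L = (2 + 18·x + 54·x^2) + (2 - 14·x + 36·x^2 + 54·x^3)·Dx + (-1 + x - 8·x^2 + 9·x^3 + 9·x^4)·Dx^2  (order 2).
h: a_k = 0, 27, 27, -27, 0, 2052/5, …
ICs: h(0) = 0, h′(0) = 27.

f: a_k = 0, 9, 0, -27, 0, 729/5, …
g: a_k = 3, 3, 6, 9, 15, 24, …
h₀=f·g: eliminate ⇒ L₀, order ≤ 2·1.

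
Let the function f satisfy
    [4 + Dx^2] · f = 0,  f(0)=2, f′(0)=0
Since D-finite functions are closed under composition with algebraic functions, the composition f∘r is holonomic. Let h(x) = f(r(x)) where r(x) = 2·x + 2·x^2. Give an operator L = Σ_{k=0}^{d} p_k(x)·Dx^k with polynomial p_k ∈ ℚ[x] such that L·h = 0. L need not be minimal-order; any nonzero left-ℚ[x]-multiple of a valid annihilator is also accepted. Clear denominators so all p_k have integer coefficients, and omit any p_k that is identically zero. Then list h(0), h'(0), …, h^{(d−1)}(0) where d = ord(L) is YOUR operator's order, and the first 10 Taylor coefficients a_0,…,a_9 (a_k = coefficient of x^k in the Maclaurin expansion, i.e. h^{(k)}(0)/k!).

f: a_k = 2, 0, -4, 0, 4/3, 0, -8/45, 0, 4/315, 0, …
f∘r: x↦r, Dx↦Dx/r' in L_f ⇒ L₀.
L = (16 + 96·x + 192·x^2 + 128·x^3) - 2·Dx + (1 + 2·x)·Dx^2  (order 2).
h: a_k = 2, 0, -16, -32, 16/3, 256/3, 5248/45, 256/15, -46016/315, -63488/315, …
ICs: h(0) = 2, h′(0) = 0.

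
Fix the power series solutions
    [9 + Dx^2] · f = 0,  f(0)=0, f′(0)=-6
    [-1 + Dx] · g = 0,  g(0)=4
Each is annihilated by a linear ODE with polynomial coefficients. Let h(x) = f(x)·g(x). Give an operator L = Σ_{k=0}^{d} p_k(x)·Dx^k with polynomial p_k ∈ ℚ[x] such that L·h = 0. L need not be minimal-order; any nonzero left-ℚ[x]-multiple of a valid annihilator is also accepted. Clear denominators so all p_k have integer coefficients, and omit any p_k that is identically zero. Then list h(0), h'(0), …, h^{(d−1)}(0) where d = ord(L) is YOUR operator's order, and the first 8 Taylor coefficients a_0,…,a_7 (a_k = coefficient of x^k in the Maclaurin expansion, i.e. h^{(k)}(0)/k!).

f: a_k = 0, -6, 0, 9, 0, -81/20, 0, 243/280, …
g: a_k = 4, 4, 2, 2/3, 1/6, 1/30, 1/180, 1/1260, …
L₀ := L_f ⊗_s L_g (sym. prod.), ord ≤ 2.
L = 10 - 2·Dx + Dx^2  (order 2).
h: a_k = 0, -24, -24, 24, 32, 4/5, -52/5, -332/105, …
ICs: h(0) = 0, h′(0) = -24.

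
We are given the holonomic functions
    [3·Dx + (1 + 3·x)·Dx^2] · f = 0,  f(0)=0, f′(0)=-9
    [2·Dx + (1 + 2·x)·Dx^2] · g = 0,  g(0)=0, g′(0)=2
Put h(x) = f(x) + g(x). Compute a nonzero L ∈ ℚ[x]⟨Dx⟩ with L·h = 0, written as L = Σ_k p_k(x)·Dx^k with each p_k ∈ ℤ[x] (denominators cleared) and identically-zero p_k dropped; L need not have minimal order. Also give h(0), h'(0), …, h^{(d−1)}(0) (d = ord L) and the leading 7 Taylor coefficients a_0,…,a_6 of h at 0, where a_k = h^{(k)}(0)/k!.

L = 12·Dx + (10 + 24·x)·Dx^2 + (1 + 5·x + 6·x^2)·Dx^3  (order 3).
h: a_k = 0, -7, 23/2, -73/3, 227/4, -697/5, 2123/6, …
ICs: h(0) = 0, h′(0) = -7, h′′(0) = 23.

f: a_k = 0, -9, 27/2, -27, 243/4, -729/5, 729/2, …
g: a_k = 0, 2, -2, 8/3, -4, 32/5, -32/3, …
L₀ := lclm(L_f,L_g); ord L₀ ≤ 2+2.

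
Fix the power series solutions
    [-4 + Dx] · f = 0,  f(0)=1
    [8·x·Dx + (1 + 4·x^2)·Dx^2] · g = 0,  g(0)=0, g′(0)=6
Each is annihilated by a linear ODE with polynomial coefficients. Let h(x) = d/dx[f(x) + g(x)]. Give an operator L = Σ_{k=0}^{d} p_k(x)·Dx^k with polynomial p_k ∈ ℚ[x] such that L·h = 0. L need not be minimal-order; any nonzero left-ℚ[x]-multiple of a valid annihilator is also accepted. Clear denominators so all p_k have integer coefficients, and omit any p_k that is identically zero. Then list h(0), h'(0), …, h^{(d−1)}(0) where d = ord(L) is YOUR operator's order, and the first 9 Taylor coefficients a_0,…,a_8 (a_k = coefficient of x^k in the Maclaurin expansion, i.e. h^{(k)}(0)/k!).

f: a_k = 1, 4, 8, 32/3, 32/3, 128/15, 256/45, 1024/315, 512/315, …
g: a_k = 0, 6, 0, -8, 0, 96/5, 0, -384/7, 0, …
Sum ⇒ L₀ = lclm(L_f,L_g) in ℚ(x)⟨Dx⟩.
Differentiate: ansatz ord ≤ ord L₀ ⇒ L.
L = (8 - 32·x - 96·x^2 - 128·x^3) + (-6 - 8·x^2 - 64·x^4)·Dx + (1 + 2·x + 8·x^2 + 8·x^3 + 16·x^4)·Dx^2  (order 2).
h: a_k = 10, 16, 8, 128/3, 416/3, 512/15, -16256/45, 4096/315, 485888/315, …
ICs: h(0) = 10, h′(0) = 16.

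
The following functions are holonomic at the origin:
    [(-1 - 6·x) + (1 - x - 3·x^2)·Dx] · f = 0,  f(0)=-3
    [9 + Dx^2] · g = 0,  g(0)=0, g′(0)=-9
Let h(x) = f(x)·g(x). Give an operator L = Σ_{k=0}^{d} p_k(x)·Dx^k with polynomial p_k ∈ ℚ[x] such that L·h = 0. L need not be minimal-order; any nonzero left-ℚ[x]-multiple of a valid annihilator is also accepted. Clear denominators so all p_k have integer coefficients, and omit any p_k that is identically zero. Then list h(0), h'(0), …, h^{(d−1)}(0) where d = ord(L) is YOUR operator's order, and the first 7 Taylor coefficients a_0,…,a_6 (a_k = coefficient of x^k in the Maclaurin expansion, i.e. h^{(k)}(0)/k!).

f: a_k = -3, -3, -12, -21, -57, -120, -291, …
g: a_k = 0, -9, 0, 27/2, 0, -243/40, 0, …
Sym-product of L_f,L_g gives L₀ (≤ ord 2).
L = (-3 + 9·x + 27·x^2) + (2 + 12·x)·Dx + (-1 + x + 3·x^2)·Dx^2  (order 2).
h: a_k = 0, 27, 27, 135/2, 297/2, 14769/40, 32589/40, …
ICs: h(0) = 0, h′(0) = 27.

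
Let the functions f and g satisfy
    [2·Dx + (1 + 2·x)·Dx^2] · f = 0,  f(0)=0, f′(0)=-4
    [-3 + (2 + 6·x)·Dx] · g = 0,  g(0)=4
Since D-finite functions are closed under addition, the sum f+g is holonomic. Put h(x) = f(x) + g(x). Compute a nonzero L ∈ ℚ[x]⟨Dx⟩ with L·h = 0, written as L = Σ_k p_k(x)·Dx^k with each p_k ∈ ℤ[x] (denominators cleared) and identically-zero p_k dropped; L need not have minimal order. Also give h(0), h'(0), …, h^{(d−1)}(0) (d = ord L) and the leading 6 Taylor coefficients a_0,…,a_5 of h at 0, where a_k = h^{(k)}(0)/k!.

L = (-6 + 36·x)·Dx + (5 + 84·x + 180·x^2)·Dx^2 + (2 + 22·x + 72·x^2 + 72·x^3)·Dx^3  (order 3).
h: a_k = 4, 2, -1/2, 17/12, -149/32, 4409/320, …
ICs: h(0) = 4, h′(0) = 2, h′′(0) = -1.

f: a_k = 0, -4, 4, -16/3, 8, -64/5, …
g: a_k = 4, 6, -9/2, 27/4, -405/32, 1701/64, …
Sum ⇒ L₀ = lclm(L_f,L_g) in ℚ(x)⟨Dx⟩.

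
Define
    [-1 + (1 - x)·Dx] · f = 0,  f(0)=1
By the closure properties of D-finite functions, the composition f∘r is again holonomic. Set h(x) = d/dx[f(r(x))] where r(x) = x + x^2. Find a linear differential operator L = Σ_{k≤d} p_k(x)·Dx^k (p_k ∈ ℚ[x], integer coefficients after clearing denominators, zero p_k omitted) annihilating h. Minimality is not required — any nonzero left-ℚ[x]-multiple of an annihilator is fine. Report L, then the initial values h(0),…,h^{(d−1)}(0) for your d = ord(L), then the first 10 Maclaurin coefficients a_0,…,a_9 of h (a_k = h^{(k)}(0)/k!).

L = (4 + 6·x + 6·x^2) + (-1 - x + 3·x^2 + 2·x^3)·Dx  (order 1).
h: a_k = 1, 4, 9, 20, 40, 78, 147, 272, 495, 890, …
ICs: h(0) = 1.

f: a_k = 1, 1, 1, 1, 1, 1, 1, 1, 1, 1, …
h₀=f(r): pull back L_f along r ⇒ L₀.
h=h₀': d/dx-closure on L₀ ⇒ L.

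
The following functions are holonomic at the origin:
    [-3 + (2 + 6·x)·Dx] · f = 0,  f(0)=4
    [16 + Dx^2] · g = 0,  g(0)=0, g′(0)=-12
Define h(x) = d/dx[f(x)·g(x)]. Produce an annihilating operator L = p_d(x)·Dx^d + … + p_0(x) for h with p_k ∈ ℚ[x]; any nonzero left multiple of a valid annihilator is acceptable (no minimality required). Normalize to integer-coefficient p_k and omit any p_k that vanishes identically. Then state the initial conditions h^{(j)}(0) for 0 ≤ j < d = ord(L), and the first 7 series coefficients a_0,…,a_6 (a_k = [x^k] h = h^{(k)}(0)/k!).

L = (9613 + 83712·x + 273024·x^2 + 442368·x^3 + 331776·x^4) + (-444 - 5940·x - 20736·x^2 - 20736·x^3)·Dx + (364 + 3720·x + 14796·x^2 + 27648·x^3 + 20736·x^4)·Dx^2  (order 2).
h: a_k = -48, -144, 546, 444, -3781/8, -61569/40, 3137023/960, …
ICs: h(0) = -48, h′(0) = -144.

f: a_k = 4, 6, -9/2, 27/4, -405/32, 1701/64, -15309/256, …
g: a_k = 0, -12, 0, 32, 0, -128/5, 0, …
Sym-product of L_f,L_g gives L₀ (≤ ord 2).
h=h₀': d/dx-closure on L₀ ⇒ L.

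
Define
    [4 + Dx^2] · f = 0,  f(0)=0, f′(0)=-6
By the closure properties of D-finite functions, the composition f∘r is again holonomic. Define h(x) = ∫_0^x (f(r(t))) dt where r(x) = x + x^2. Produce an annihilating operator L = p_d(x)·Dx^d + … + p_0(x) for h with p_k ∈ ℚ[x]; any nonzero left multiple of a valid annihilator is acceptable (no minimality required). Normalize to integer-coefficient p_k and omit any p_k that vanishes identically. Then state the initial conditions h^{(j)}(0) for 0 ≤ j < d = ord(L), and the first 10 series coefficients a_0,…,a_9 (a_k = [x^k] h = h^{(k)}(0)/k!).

f: a_k = 0, -6, 0, 4, 0, -4/5, 0, 8/105, 0, -4/945, …
Substitute x→r, Dx→(1/r')Dx; clear ⇒ L₀.
h=∫₀ˣh₀: take L = L₀·Dx.
L = (4 + 24·x + 48·x^2 + 32·x^3)·Dx - 2·Dx^2 + (1 + 2·x)·Dx^3  (order 3).
h: a_k = 0, 0, -3, -2, 1, 12/5, 28/15, 0, -104/105, -112/135, …
ICs: h(0) = 0, h′(0) = 0, h′′(0) = -6.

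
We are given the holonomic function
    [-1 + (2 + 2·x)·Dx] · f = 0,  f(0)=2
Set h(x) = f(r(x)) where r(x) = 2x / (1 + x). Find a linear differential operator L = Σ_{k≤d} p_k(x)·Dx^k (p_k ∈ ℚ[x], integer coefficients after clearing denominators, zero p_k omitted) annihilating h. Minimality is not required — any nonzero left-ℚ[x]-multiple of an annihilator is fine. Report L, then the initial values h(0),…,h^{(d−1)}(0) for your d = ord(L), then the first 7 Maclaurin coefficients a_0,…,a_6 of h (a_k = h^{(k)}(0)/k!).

f: a_k = 2, 1, -1/4, 1/8, -5/64, 7/128, -21/512, …
L₀ from L_f via x↦r, Dx↦r'^{-1}Dx.
L = -1 + (1 + 4·x + 3·x^2)·Dx  (order 1).
h: a_k = 2, 2, -3, 5, -37/4, 75/4, -327/8, …
ICs: h(0) = 2.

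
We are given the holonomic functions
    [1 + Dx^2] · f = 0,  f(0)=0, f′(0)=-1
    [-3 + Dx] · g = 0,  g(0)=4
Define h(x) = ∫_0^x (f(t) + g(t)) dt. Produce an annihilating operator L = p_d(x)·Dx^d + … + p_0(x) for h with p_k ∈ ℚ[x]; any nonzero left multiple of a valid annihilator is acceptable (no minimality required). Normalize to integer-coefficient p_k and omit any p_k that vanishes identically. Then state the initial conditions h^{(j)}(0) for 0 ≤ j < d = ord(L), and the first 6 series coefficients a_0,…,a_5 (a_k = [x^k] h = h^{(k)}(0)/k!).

f: a_k = 0, -1, 0, 1/6, 0, -1/120, …
g: a_k = 4, 12, 18, 18, 27/2, 81/10, …
Weyl lclm of L_f,L_g ⇒ L₀ (ord ≤ 3).
Integrate: L := L₀·Dx.
L = -3·Dx + Dx^2 - 3·Dx^3 + Dx^4  (order 4).
h: a_k = 0, 4, 11/2, 6, 109/24, 27/10, …
ICs: h(0) = 0, h′(0) = 4, h′′(0) = 11, h′′′(0) = 36.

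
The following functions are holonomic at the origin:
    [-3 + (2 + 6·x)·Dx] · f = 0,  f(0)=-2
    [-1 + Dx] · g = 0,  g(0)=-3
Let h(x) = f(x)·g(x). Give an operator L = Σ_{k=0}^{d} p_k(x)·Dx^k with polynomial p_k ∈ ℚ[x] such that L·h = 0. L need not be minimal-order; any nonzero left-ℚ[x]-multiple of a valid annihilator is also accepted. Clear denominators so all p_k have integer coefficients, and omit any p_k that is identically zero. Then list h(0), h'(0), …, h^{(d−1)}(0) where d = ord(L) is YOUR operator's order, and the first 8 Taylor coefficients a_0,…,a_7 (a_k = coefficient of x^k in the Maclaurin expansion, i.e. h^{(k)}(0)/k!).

f: a_k = -2, -3, 9/4, -27/8, 405/64, -1701/128, 15309/512, -72171/1024, …
g: a_k = -3, -3, -3/2, -1/2, -1/8, -1/40, -1/240, -1/1680, …
h₀=f·g: eliminate ⇒ L₀, order ≤ 1·1.
L = (-5 - 6·x) + (2 + 6·x)·Dx  (order 1).
h: a_k = 6, 15, 21/4, 71/8, -671/64, 16157/640, -88837/1536, 14933039/107520, …
ICs: h(0) = 6.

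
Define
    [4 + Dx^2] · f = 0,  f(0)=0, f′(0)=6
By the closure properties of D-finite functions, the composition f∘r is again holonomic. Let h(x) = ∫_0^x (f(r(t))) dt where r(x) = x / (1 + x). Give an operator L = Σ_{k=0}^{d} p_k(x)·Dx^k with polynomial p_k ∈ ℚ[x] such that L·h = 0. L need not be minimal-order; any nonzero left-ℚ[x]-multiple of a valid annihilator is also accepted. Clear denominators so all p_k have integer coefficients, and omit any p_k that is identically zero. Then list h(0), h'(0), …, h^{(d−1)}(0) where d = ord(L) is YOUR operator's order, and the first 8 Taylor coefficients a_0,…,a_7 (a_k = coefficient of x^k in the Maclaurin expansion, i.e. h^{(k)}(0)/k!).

f: a_k = 0, 6, 0, -4, 0, 4/5, 0, -8/105, …
Change of var in L_f (x↦r) gives L₀.
Integrate: L := L₀·Dx.
L = 4·Dx + (2 + 6·x + 6·x^2 + 2·x^3)·Dx^2 + (1 + 4·x + 6·x^2 + 4·x^3 + x^4)·Dx^3  (order 3).
h: a_k = 0, 0, 3, -2, 1/2, 6/5, -43/15, 30/7, …
ICs: h(0) = 0, h′(0) = 0, h′′(0) = 6.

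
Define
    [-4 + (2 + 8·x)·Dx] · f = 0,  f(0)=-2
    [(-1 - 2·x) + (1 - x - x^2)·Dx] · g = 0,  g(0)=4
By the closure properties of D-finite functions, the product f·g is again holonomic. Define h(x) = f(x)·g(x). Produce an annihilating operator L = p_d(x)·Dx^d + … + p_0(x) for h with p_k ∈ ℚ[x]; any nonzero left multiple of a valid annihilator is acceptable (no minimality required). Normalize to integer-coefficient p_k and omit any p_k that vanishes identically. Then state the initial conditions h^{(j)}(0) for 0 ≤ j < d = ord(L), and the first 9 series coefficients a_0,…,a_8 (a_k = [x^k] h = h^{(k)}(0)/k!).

L = (3 + 4·x + 6·x^2) + (-1 - 3·x + 5·x^2 + 4·x^3)·Dx  (order 1).
h: a_k = -8, -24, -16, -72, -8, -304, 360, -2056, 5168, …
ICs: h(0) = -8.

f: a_k = -2, -4, 4, -8, 20, -56, 168, -528, 1716, …
g: a_k = 4, 4, 8, 12, 20, 32, 52, 84, 136, …
Product ⇒ symmetric product L₀, ord ≤ 1.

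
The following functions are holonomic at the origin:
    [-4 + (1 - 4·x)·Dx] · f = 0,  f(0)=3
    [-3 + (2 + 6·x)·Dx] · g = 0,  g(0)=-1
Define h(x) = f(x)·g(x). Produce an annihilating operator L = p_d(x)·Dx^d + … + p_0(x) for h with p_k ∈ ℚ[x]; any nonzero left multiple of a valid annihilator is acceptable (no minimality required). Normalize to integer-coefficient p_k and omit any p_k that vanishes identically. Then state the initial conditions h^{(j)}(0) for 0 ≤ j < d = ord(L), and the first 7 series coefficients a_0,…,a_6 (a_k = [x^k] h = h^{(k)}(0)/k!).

f: a_k = 3, 12, 48, 192, 768, 3072, 12288, …
g: a_k = -1, -3/2, 9/8, -27/16, 405/128, -1701/256, 15309/1024, …
f·g: L₀ = L_f ⊗_s L_g, ord ≤ 1·1.
L = (11 + 12·x) + (-2 + 2·x + 24·x^2)·Dx  (order 1).
h: a_k = -3, -33/2, -501/8, -4089/16, -129633/128, -1042167/256, -16628745/1024, …
ICs: h(0) = -3.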